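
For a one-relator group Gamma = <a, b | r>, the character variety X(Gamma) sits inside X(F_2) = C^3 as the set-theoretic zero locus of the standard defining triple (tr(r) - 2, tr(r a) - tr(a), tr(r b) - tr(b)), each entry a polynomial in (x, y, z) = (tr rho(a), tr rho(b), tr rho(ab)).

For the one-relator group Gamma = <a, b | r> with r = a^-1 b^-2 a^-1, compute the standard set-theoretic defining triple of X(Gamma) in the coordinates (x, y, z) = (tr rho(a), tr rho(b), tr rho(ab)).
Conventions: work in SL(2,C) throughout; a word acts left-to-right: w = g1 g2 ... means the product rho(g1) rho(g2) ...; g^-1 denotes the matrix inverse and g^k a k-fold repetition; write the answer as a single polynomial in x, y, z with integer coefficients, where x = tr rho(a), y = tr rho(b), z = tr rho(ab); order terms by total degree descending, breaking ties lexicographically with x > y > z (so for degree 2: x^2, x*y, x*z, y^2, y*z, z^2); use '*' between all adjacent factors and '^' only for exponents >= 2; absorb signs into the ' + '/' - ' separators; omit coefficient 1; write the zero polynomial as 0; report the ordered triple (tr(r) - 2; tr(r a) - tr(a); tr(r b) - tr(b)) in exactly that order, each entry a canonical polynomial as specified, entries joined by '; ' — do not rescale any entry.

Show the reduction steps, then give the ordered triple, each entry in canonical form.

x*y*z - x^2 - y^2; y*z - 2*x; x*y^2*z - x^2*y - y^3 - y*z^2 + x*z + 2*y

reduce: tr(a^-1) = tr(a) = x
tr(a^-1 b) = tr(b) * tr(a) - tr(b a)   [inverse elimination on a] = x*y - z
tr(a^-1 b^-1) = tr(a^-1) * tr(b) - tr(a^-1 b)   [inverse elimination on b] = z
reduce: tr(a^-1 b^-2) = tr(a^-1 b^-1) * tr(b) - tr(a^-1)   [inverse elimination on b] = y*z - x
tr(b^-2) = tr(b^-1) * tr(b) - tr(1)   [inverse elimination on b] = y^2 - 2
tr(a^-1 b^-2 a^-1) = tr(a^-1 b^-2) * tr(a) - tr(a^-1 b^-2 a)   [inverse elimination on a] = x*y*z - x^2 - y^2 + 2
reduce: tr(a^-1 b a^-1) = tr(a^-1 b) * tr(a) - tr(a^-1 b a)  (eliminate a^-1) = x^2*y - x*z - y
tr(b a^-1 b) = tr(b^2) * tr(a) - tr(b^2 a)  (eliminate a^-1) = x*y^2 - y*z - x
so tr(b a b a) = tr(b a) * tr(b a) - tr(1)  (split on b) = z^2 - 2
tr(b a^-1 b a) = tr(b a b) * tr(a) - tr(b a b a)  (eliminate a^-1) = x*y*z - x^2 - z^2 + 2
tr(a^-1 b a^-1 b) = tr(b a^-1 b) * tr(a) - tr(b a^-1 b a)  (eliminate a^-1) = x^2*y^2 - 2*x*y*z + z^2 - 2
so tr(a^-1 b a^-1 b^-1) = tr(a^-1 b a^-1) * tr(b) - tr(a^-1 b a^-1 b)  (eliminate b^-1) = x*y*z - y^2 - z^2 + 2
tr(a^-1 b^-2 a^-1 b) = tr(a^-1 b a^-1 b^-1) * tr(b) - tr(a^-1 b a^-1)  (eliminate b^-1) = x*y^2*z - x^2*y - y^3 - y*z^2 + x*z + 3*y
assemble the triple (tr(r) - 2; tr(r a) - x; tr(r b) - y)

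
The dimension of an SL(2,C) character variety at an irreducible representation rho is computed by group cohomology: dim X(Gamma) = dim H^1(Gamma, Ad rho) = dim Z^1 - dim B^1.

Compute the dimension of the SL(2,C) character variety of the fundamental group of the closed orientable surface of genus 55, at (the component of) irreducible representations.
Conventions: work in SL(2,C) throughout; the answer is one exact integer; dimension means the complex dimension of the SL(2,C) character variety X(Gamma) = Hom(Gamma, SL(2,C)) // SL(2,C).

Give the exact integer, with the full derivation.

324

pi_1 of the closed genus-55 surface has 110 generators bound by the single product-of-commutators relator.
A cocycle assigns one sl_2 vector per generator subject to the relator condition d_2(z) = 0: dim of the unconstrained space is 3*2g = 330.
At an irreducible rho, H^2 = coker(d_2) vanishes (Poincare duality: H^2 is dual to H^0 = invariants = 0), so d_2 is surjective onto sl_2 and dim Z^1 = 330 - 3 = 327.
Coboundaries contribute dim B^1 = 3 (injective at irreducible rho).
dim H^1 = 327 - 3 = 324 = dim X.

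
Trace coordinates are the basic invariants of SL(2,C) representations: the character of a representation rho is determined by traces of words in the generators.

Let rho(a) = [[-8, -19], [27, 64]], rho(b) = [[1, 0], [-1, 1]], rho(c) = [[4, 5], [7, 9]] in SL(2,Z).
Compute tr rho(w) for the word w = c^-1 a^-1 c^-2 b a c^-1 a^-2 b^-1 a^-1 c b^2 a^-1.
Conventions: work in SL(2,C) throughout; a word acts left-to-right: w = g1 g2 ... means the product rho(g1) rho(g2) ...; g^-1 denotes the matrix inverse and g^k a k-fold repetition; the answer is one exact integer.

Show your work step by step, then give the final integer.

-2740941468022305

rho(c^-1) = [[9, -5], [-7, 4]]
... * rho(a^-1) = [[64, 19], [-27, -8]]  ->  [[711, 211], [-556, -165]]
... * rho(c^-1) = [[9, -5], [-7, 4]]  ->  [[4922, -2711], [-3849, 2120]]
... * rho(c^-1) = [[9, -5], [-7, 4]]  ->  [[63275, -35454], [-49481, 27725]]
... * rho(b) = [[1, 0], [-1, 1]]  ->  [[98729, -35454], [-77206, 27725]]
... * rho(a) = [[-8, -19], [27, 64]]  ->  [[-1747090, -4144907], [1366223, 3241314]]
... * rho(c^-1) = [[9, -5], [-7, 4]]  ->  [[13290539, -7844178], [-10393191, 6134141]]
... * rho(a^-1) = [[64, 19], [-27, -8]]  ->  [[1062387302, 315273665], [-830786031, -246543757]]
... * rho(a^-1) = [[64, 19], [-27, -8]]  ->  [[59480398373, 17663169418], [-46513624545, -13812584533]]
... * rho(b^-1) = [[1, 0], [1, 1]]  ->  [[77143567791, 17663169418], [-60326209078, -13812584533]]
... * rho(a^-1) = [[64, 19], [-27, -8]]  ->  [[4460282764338, 1324422432685], [-3487937598601, -1035697296218]]
... * rho(c) = [[4, 5], [7, 9]]  ->  [[27112088086147, 34221215715855], [-21201631467930, -26760963658967]]
... * rho(b) = [[1, 0], [-1, 1]]  ->  [[-7109127629708, 34221215715855], [5559332191037, -26760963658967]]
... * rho(b) = [[1, 0], [-1, 1]]  ->  [[-41330343345563, 34221215715855], [32320295850004, -26760963658967]]
... * rho(a^-1) = [[64, 19], [-27, -8]]  ->  [[-3569114798444117, -1059046249292537], [2791044953192365, 828173330421812]]
tr = -3569114798444117 + 828173330421812 = -2740941468022305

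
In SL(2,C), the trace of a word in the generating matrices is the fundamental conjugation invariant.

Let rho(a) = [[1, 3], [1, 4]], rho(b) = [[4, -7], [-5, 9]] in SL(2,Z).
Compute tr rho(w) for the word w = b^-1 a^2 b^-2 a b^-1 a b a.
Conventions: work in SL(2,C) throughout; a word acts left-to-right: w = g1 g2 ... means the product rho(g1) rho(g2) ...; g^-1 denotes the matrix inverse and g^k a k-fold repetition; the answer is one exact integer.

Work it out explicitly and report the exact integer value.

rho(b^-1) = [[9, 7], [5, 4]]
... * rho(a) = [[1, 3], [1, 4]]  ->  [[16, 55], [9, 31]]
... * rho(a) = [[1, 3], [1, 4]]  ->  [[71, 268], [40, 151]]
... * rho(b^-1) = [[9, 7], [5, 4]]  ->  [[1979, 1569], [1115, 884]]
... * rho(b^-1) = [[9, 7], [5, 4]]  ->  [[25656, 20129], [14455, 11341]]
... * rho(a) = [[1, 3], [1, 4]]  ->  [[45785, 157484], [25796, 88729]]
... * rho(b^-1) = [[9, 7], [5, 4]]  ->  [[1199485, 950431], [675809, 535488]]
... * rho(a) = [[1, 3], [1, 4]]  ->  [[2149916, 7400179], [1211297, 4169379]]
... * rho(b) = [[4, -7], [-5, 9]]  ->  [[-28401231, 51552199], [-16001707, 29045332]]
... * rho(a) = [[1, 3], [1, 4]]  ->  [[23150968, 121005103], [13043625, 68176207]]
tr = 23150968 + 68176207 = 91327175

91327175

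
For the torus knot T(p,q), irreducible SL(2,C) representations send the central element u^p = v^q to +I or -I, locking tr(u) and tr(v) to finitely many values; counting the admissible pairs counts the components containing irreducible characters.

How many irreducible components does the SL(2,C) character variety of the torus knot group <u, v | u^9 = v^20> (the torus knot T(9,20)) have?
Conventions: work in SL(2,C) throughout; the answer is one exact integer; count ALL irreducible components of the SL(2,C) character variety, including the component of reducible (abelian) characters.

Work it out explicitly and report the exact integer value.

77

In the torus knot group T(9,20), u^9 = v^20 is central, so an irreducible representation sends it to +I or -I (Schur).
This locks tr(u) to 2*cos(pi*alpha/9), alpha in 1..8, and tr(v) to 2*cos(pi*beta/20), beta in 1..19, on each component of irreducible characters.
The two central values (-1)^alpha I and (-1)^beta I must be the same matrix, so alpha and beta share a parity.
Enumerate parity-matched pairs: 4*10 odd-odd plus 4*9 even-even gives 76.
components with irreducible characters: 76; plus the single component of reducible (abelian) characters: total 77.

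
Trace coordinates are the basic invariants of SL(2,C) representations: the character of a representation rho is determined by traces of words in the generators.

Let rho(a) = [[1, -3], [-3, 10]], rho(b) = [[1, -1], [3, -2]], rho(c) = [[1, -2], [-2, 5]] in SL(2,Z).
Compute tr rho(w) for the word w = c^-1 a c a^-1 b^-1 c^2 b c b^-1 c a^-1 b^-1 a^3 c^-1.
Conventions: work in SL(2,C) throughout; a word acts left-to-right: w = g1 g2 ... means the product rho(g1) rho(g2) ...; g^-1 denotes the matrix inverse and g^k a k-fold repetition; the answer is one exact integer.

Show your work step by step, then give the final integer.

rho(c^-1) = [[5, 2], [2, 1]]
... * rho(a) = [[1, -3], [-3, 10]]  ->  [[-1, 5], [-1, 4]]
... * rho(c) = [[1, -2], [-2, 5]]  ->  [[-11, 27], [-9, 22]]
... * rho(a^-1) = [[10, 3], [3, 1]]  ->  [[-29, -6], [-24, -5]]
... * rho(b^-1) = [[-2, 1], [-3, 1]]  ->  [[76, -35], [63, -29]]
... * rho(c) = [[1, -2], [-2, 5]]  ->  [[146, -327], [121, -271]]
... * rho(c) = [[1, -2], [-2, 5]]  ->  [[800, -1927], [663, -1597]]
... * rho(b) = [[1, -1], [3, -2]]  ->  [[-4981, 3054], [-4128, 2531]]
... * rho(c) = [[1, -2], [-2, 5]]  ->  [[-11089, 25232], [-9190, 20911]]
... * rho(b^-1) = [[-2, 1], [-3, 1]]  ->  [[-53518, 14143], [-44353, 11721]]
... * rho(c) = [[1, -2], [-2, 5]]  ->  [[-81804, 177751], [-67795, 147311]]
... * rho(a^-1) = [[10, 3], [3, 1]]  ->  [[-284787, -67661], [-236017, -56074]]
... * rho(b^-1) = [[-2, 1], [-3, 1]]  ->  [[772557, -352448], [640256, -292091]]
... * rho(a) = [[1, -3], [-3, 10]]  ->  [[1829901, -5842151], [1516529, -4841678]]
... * rho(a) = [[1, -3], [-3, 10]]  ->  [[19356354, -63911213], [16041563, -52966367]]
... * rho(a) = [[1, -3], [-3, 10]]  ->  [[211089993, -697181192], [174940664, -577788359]]
... * rho(c^-1) = [[5, 2], [2, 1]]  ->  [[-338912419, -275001206], [-280873398, -227907031]]
tr = -338912419 + -227907031 = -566819450

-566819450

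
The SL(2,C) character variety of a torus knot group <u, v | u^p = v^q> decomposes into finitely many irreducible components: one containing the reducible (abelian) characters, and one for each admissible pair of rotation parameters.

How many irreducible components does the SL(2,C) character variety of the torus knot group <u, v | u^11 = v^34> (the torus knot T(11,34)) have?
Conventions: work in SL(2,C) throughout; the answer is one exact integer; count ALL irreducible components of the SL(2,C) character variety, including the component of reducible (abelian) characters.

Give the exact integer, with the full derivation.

For T(11,34): irreducibility forces the central element u^11 = v^34 to one of +I, -I.
On an irreducible component, tr(u) is locked at 2*cos(pi*alpha/11) for some alpha in 1..10, and tr(v) at 2*cos(pi*beta/34) for some beta in 1..33.
u^11 = (-1)^alpha I and v^34 = (-1)^beta I must agree, so alpha and beta have equal parity.
Enumerate parity-matched pairs: 5*17 odd-odd plus 5*16 even-even gives 165.
Total: 165 irreducible-character components + 1 reducible (abelian) component = 166.

166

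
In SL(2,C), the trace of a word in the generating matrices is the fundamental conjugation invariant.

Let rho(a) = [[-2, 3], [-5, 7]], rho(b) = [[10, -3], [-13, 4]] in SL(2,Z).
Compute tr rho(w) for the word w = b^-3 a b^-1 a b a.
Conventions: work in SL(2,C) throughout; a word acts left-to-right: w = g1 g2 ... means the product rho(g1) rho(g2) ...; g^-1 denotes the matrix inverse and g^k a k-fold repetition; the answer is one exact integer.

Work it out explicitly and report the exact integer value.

-26215810

rho(b^-1) = [[4, 3], [13, 10]]
... * rho(b^-1) = [[4, 3], [13, 10]]  ->  [[55, 42], [182, 139]]
... * rho(b^-1) = [[4, 3], [13, 10]]  ->  [[766, 585], [2535, 1936]]
... * rho(a) = [[-2, 3], [-5, 7]]  ->  [[-4457, 6393], [-14750, 21157]]
... * rho(b^-1) = [[4, 3], [13, 10]]  ->  [[65281, 50559], [216041, 167320]]
... * rho(a) = [[-2, 3], [-5, 7]]  ->  [[-383357, 549756], [-1268682, 1819363]]
... * rho(b) = [[10, -3], [-13, 4]]  ->  [[-10980398, 3349095], [-36338539, 11083498]]
... * rho(a) = [[-2, 3], [-5, 7]]  ->  [[5215321, -9497529], [17259588, -31431131]]
tr = 5215321 + -31431131 = -26215810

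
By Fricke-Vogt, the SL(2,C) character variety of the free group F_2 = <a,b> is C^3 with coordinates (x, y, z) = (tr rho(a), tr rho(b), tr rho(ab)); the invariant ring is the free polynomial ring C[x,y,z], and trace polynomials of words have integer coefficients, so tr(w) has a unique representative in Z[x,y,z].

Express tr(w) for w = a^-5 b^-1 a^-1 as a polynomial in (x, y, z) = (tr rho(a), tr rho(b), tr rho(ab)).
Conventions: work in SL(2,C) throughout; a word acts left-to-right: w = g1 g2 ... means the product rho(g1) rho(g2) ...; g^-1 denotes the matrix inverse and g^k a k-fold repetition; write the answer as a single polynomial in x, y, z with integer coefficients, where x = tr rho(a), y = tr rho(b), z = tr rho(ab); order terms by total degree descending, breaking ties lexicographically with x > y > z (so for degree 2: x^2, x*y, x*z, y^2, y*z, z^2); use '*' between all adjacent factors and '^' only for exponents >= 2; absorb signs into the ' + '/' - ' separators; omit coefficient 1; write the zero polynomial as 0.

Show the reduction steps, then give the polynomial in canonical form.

tr(a^-1) = tr(a) = x
tr(a^-2) = tr(a^-1) * tr(a) - tr(1) = x^2 - 2
tr(a^-3) = tr(a^-2) * tr(a) - tr(a^-1) = x^3 - 3*x
tr(a^-1 b) = tr(b) * tr(a) - tr(b a) = x*y - z
tr(a^-1 b a^-1) = tr(a^-1 b) * tr(a) - tr(a^-1 b a) = x^2*y - x*z - y
tr(a^-3 b) = tr(a^-1 b a^-1) * tr(a) - tr(a^-1 b) = x^3*y - x^2*z - 2*x*y + z
tr(a^-1 b^-1 a^-2) = tr(a^-3) * tr(b) - tr(a^-3 b) = x^2*z - x*y - z
tr(a^-1 b^-1 a^-1) = tr(b^-1 a^-1) * tr(a) - tr(b^-1) = x*z - y
tr(a^-1 b^-1 a^-3) = tr(a^-1 b^-1 a^-2) * tr(a) - tr(a^-1 b^-1 a^-1) = x^3*z - x^2*y - 2*x*z + y
tr(a^-4 b^-1 a^-1) = tr(a^-1 b^-1 a^-3) * tr(a) - tr(a^-1 b^-1 a^-2) = x^4*z - x^3*y - 3*x^2*z + 2*x*y + z
tr(a^-5 b^-1 a^-1) = tr(a^-4 b^-1 a^-1) * tr(a) - tr(a^-4 b^-1) = x^5*z - x^4*y - 4*x^3*z + 3*x^2*y + 3*x*z - y

x^5*z - x^4*y - 4*x^3*z + 3*x^2*y + 3*x*z - y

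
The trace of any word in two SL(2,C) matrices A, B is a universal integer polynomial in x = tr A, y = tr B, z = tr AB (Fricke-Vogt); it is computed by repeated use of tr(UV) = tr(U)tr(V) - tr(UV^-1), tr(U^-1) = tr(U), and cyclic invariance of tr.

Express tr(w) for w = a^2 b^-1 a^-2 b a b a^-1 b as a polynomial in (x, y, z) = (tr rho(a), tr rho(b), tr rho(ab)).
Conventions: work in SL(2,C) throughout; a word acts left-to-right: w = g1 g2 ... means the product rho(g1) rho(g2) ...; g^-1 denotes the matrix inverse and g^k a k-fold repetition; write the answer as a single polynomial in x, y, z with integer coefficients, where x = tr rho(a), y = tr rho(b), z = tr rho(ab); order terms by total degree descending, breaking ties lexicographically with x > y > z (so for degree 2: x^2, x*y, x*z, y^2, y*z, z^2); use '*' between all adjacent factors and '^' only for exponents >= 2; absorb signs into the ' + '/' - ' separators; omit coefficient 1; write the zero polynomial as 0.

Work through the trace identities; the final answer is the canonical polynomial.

tr(b a b) = tr(b) tr(a b) - tr(a)  (reduce the b square) = y*z - x
tr(b^2 a b) = tr(b) tr(b a b) - tr(b a)  (reduce the b square) = y^2*z - x*y - z
tr(a b a b) = tr(b a) tr(b a) - tr(1)  (split on b) = z^2 - 2
tr(a b a) = tr(a) tr(b a) - tr(b)  (reduce the a square) = x*z - y
tr(b^2 a b a) = tr(b) tr(a b a b) - tr(a b a)  (reduce the b square) = y*z^2 - x*z - y
tr(b a b a^-1 b) = tr(b^2 a b) tr(a) - tr(b^2 a b a)  (eliminate a^-1) = x*y^2*z - x^2*y - y*z^2 + y
tr(a b a^2 b) = tr(a) tr(b a b a) - tr(b a b)  (reduce the a square) = x*z^2 - y*z - x
tr(a b a^2) = tr(a) tr(b a^2) - tr(b a)  (reduce the a square) = x^2*z - x*y - z
tr(a^2 b^2 a b) = tr(b) tr(a b a^2 b) - tr(a b a^2)  (reduce the b square) = x*y*z^2 - x^2*z - y^2*z + z
tr(b^2) = tr(b) tr(b) - tr(1)  (reduce the b square) = y^2 - 2
tr(b^2 a^2) = tr(a) tr(b^2 a) - tr(b^2)  (reduce the a square) = x*y*z - x^2 - y^2 + 2
tr(a^2 b^2 a) = tr(a) tr(b^2 a^2) - tr(b^2 a)  (reduce the a square) = x^2*y*z - x^3 - x*y^2 - y*z + 3*x
tr(b a b^2 a^2 b) = tr(b) tr(a^2 b^2 a b) - tr(a^2 b^2 a)  (reduce the b square) = x*y^2*z^2 - 2*x^2*y*z - y^3*z + x^3 + x*y^2 + 2*y*z - 3*x
tr(b a b a b a) = tr(b a) tr(b a b a) - tr(b^-1 a^-1)  (split on b) = z^3 - 3*z
tr(a^2 b a b a b) = tr(a) tr(b a b a b a) - tr(b a b a b)  (reduce the a square) = x*z^3 - y*z^2 - 2*x*z + y
tr(a^2 b a b a) = tr(a) tr(b a b a^2) - tr(b a b a)  (reduce the a square) = x^2*z^2 - x*y*z - x^2 - z^2 + 2
tr(b a b^2 a^2 b a) = tr(b) tr(a^2 b a b a b) - tr(a^2 b a b a)  (reduce the b square) = x*y*z^3 - x^2*z^2 - y^2*z^2 - x*y*z + x^2 + y^2 + z^2 - 2
tr(a^-1 b a b^2 a^2 b) = tr(b a b^2 a^2 b) tr(a) - tr(b a b^2 a^2 b a)  (eliminate a^-1) = x^2*y^2*z^2 - 2*x^3*y*z - x*y^3*z - x*y*z^3 + x^4 + x^2*y^2 + x^2*z^2 + y^2*z^2 + 3*x*y*z - 4*x^2 - y^2 - z^2 + 2
tr(b a^2 b a^-2 b a b) = tr(a^-1 b a b^2 a^2 b) tr(a) - tr(a^-1 b a b^2 a^2 b a)  (eliminate a^-1) = x^3*y^2*z^2 - 2*x^4*y*z - x^2*y^3*z - x^2*y*z^3 + x^5 + x^3*y^2 + x^3*z^2 + 5*x^2*y*z + y^3*z - 5*x^3 - 2*x*y^2 - x*z^2 - 2*y*z + 5*x
tr(b a b a b a^2 b) = tr(b) tr(a b a b a^2 b) - tr(a b a b a^2)  (reduce the b square) = x*y*z^3 - x^2*z^2 - y^2*z^2 - x*y*z + x^2 + y^2 + z^2 - 2
tr(b a b a b a b a) = tr(a b a b a b) tr(a b) - tr(b a b a)  (split on a) = z^4 - 4*z^2 + 2
tr(b a b a b a b) = tr(b) tr(a b a b a b) - tr(a b a b a)  (reduce the b square) = y*z^3 - x*z^2 - 2*y*z + x
tr(b a b a b a^2 b a) = tr(a) tr(b a b a b a b a) - tr(b a b a b a b)  (reduce the a square) = x*z^4 - y*z^3 - 3*x*z^2 + 2*y*z + x
tr(b a b a b a^2 b a^-1) = tr(b a b a b a^2 b) tr(a) - tr(b a b a b a^2 b a)  (eliminate a^-1) = x^2*y*z^3 - x^3*z^2 - x*y^2*z^2 - x*z^4 - x^2*y*z + y*z^3 + x^3 + x*y^2 + 4*x*z^2 - 2*y*z - 3*x
tr(b a^2 b a^-2 b a b a) = tr(b a b a b a^2 b a^-1) tr(a) - tr(b a b a b a^2 b)  (eliminate a^-1) = x^3*y*z^3 - x^4*z^2 - x^2*y^2*z^2 - x^2*z^4 - x^3*y*z + x^4 + x^2*y^2 + 5*x^2*z^2 + y^2*z^2 - x*y*z - 4*x^2 - y^2 - z^2 + 2
tr(a^-2 b a b a^-1 b a^2 b) = tr(b a^2 b a^-2 b a b) tr(a) - tr(b a^2 b a^-2 b a b a)  (eliminate a^-1) = x^4*y^2*z^2 - 2*x^5*y*z - x^3*y^3*z - 2*x^3*y*z^3 + x^6 + x^4*y^2 + 2*x^4*z^2 + x^2*y^2*z^2 + x^2*z^4 + 6*x^3*y*z + x*y^3*z - 6*x^4 - 3*x^2*y^2 - 6*x^2*z^2 - y^2*z^2 - x*y*z + 9*x^2 + y^2 + z^2 - 2
tr(a^2 b^-1 a^-2 b a b a^-1 b) = tr(a^-2 b a b a^-1 b a^2) tr(b) - tr(a^-2 b a b a^-1 b a^2 b)  (eliminate b^-1) = -x^4*y^2*z^2 + 2*x^5*y*z + x^3*y^3*z + 2*x^3*y*z^3 - x^6 - x^4*y^2 - 2*x^4*z^2 - x^2*y^2*z^2 - x^2*z^4 - 6*x^3*y*z + 6*x^4 + 2*x^2*y^2 + 6*x^2*z^2 + x*y*z - 9*x^2 - z^2 + 2

-x^4*y^2*z^2 + 2*x^5*y*z + x^3*y^3*z + 2*x^3*y*z^3 - x^6 - x^4*y^2 - 2*x^4*z^2 - x^2*y^2*z^2 - x^2*z^4 - 6*x^3*y*z + 6*x^4 + 2*x^2*y^2 + 6*x^2*z^2 + x*y*z - 9*x^2 - z^2 + 2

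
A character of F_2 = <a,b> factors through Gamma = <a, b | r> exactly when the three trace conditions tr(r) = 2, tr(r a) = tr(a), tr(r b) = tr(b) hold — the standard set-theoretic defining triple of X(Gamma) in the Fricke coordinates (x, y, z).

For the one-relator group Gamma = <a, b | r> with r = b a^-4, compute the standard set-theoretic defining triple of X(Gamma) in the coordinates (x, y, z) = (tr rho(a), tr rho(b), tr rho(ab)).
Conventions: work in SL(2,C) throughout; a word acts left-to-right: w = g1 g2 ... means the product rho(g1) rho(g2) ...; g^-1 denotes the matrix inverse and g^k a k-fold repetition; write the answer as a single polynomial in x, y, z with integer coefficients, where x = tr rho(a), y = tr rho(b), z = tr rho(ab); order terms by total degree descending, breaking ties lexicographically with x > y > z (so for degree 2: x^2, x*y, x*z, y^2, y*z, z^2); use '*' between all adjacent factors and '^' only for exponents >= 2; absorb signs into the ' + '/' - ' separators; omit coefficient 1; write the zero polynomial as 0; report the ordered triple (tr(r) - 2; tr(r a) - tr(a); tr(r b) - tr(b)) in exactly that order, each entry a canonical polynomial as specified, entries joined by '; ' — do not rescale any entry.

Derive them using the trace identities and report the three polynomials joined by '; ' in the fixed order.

next, tr(b a^-1) = tr(b) tr(a) - tr(b a) = x*y - z
tr(a^-1 b a^-1) = tr(b a^-1) tr(a) - tr(b) = x^2*y - x*z - y
tr(a^-3 b) = tr(a^-1 b a^-1) tr(a) - tr(a^-1 b) = x^3*y - x^2*z - 2*x*y + z
tr(b a^-4) = tr(a^-3 b) tr(a) - tr(a^-3 b a) = x^4*y - x^3*z - 3*x^2*y + 2*x*z + y
tr(b^2) = tr(b) tr(b) - tr(1) = y^2 - 2
tr(b^2 a) = tr(b) tr(a b) - tr(a) = y*z - x
and tr(b^2 a^-1) = tr(b^2) tr(a) - tr(b^2 a) = x*y^2 - y*z - x
tr(b^2 a^-2) = tr(b^2 a^-1) tr(a) - tr(b^2) = x^2*y^2 - x*y*z - x^2 - y^2 + 2
tr(a^-2 b^2 a^-1) = tr(b^2 a^-2) tr(a) - tr(b^2 a^-1) = x^3*y^2 - x^2*y*z - x^3 - 2*x*y^2 + y*z + 3*x
and tr(b a^-4 b) = tr(a^-2 b^2 a^-1) tr(a) - tr(a^-2 b^2) = x^4*y^2 - x^3*y*z - x^4 - 3*x^2*y^2 + 2*x*y*z + 4*x^2 + y^2 - 2
assemble the triple (tr(r) - 2; tr(r a) - x; tr(r b) - y)

x^4*y - x^3*z - 3*x^2*y + 2*x*z + y - 2; x^3*y - x^2*z - 2*x*y - x + z; x^4*y^2 - x^3*y*z - x^4 - 3*x^2*y^2 + 2*x*y*z + 4*x^2 + y^2 - y - 2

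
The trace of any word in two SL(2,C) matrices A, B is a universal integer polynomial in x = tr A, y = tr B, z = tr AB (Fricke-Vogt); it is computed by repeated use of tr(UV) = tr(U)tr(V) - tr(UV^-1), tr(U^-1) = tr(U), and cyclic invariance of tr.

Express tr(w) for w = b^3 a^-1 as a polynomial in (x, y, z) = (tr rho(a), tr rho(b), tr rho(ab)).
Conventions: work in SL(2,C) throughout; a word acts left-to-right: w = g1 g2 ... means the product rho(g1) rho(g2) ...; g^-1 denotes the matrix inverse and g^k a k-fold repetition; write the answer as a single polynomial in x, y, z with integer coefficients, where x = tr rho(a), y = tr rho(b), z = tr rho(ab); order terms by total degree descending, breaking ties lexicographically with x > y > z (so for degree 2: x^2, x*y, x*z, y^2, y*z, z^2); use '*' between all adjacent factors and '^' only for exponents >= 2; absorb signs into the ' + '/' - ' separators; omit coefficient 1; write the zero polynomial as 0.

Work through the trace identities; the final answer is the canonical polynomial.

x*y^3 - y^2*z - 2*x*y + z

tr(b^2) = tr(b)*tr(b) - tr(1) = y^2 - 2
tr(b^3) = tr(b)*tr(b^2) - tr(b) = y^3 - 3*y
tr(a b^2) = tr(b)*tr(a b) - tr(a) = y*z - x
tr(b^3 a) = tr(b)*tr(a b^2) - tr(a b) = y^2*z - x*y - z
tr(b^3 a^-1) = tr(b^3)*tr(a) - tr(b^3 a) = x*y^3 - y^2*z - 2*x*y + z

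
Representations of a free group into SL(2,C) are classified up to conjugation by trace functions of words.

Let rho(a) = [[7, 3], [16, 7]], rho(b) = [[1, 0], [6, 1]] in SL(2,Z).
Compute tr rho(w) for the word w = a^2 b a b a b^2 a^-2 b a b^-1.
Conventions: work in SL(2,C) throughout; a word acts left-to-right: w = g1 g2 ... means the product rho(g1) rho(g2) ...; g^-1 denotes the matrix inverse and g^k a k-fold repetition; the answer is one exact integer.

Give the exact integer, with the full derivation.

537727790

rho(a) = [[7, 3], [16, 7]]
... * rho(a) = [[7, 3], [16, 7]]  ->  [[97, 42], [224, 97]]
... * rho(b) = [[1, 0], [6, 1]]  ->  [[349, 42], [806, 97]]
... * rho(a) = [[7, 3], [16, 7]]  ->  [[3115, 1341], [7194, 3097]]
... * rho(b) = [[1, 0], [6, 1]]  ->  [[11161, 1341], [25776, 3097]]
... * rho(a) = [[7, 3], [16, 7]]  ->  [[99583, 42870], [229984, 99007]]
... * rho(b) = [[1, 0], [6, 1]]  ->  [[356803, 42870], [824026, 99007]]
... * rho(b) = [[1, 0], [6, 1]]  ->  [[614023, 42870], [1418068, 99007]]
... * rho(a^-1) = [[7, -3], [-16, 7]]  ->  [[3612241, -1541979], [8342364, -3561155]]
... * rho(a^-1) = [[7, -3], [-16, 7]]  ->  [[49957351, -21630576], [115375028, -49955177]]
... * rho(b) = [[1, 0], [6, 1]]  ->  [[-79826105, -21630576], [-184356034, -49955177]]
... * rho(a) = [[7, 3], [16, 7]]  ->  [[-904871951, -390892347], [-2089775070, -902754341]]
... * rho(b^-1) = [[1, 0], [-6, 1]]  ->  [[1440482131, -390892347], [3326750976, -902754341]]
tr = 1440482131 + -902754341 = 537727790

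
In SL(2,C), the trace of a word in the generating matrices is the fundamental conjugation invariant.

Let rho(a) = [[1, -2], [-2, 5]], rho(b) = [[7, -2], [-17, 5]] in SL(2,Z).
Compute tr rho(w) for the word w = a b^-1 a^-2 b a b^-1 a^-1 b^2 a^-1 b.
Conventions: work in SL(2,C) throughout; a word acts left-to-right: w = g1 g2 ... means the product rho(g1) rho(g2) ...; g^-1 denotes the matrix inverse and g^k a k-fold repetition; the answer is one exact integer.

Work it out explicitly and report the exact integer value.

147710

rho(a) = [[1, -2], [-2, 5]]
... * rho(b^-1) = [[5, 2], [17, 7]]  ->  [[-29, -12], [75, 31]]
... * rho(a^-1) = [[5, 2], [2, 1]]  ->  [[-169, -70], [437, 181]]
... * rho(a^-1) = [[5, 2], [2, 1]]  ->  [[-985, -408], [2547, 1055]]
... * rho(b) = [[7, -2], [-17, 5]]  ->  [[41, -70], [-106, 181]]
... * rho(a) = [[1, -2], [-2, 5]]  ->  [[181, -432], [-468, 1117]]
... * rho(b^-1) = [[5, 2], [17, 7]]  ->  [[-6439, -2662], [16649, 6883]]
... * rho(a^-1) = [[5, 2], [2, 1]]  ->  [[-37519, -15540], [97011, 40181]]
... * rho(b) = [[7, -2], [-17, 5]]  ->  [[1547, -2662], [-4000, 6883]]
... * rho(b) = [[7, -2], [-17, 5]]  ->  [[56083, -16404], [-145011, 42415]]
... * rho(a^-1) = [[5, 2], [2, 1]]  ->  [[247607, 95762], [-640225, -247607]]
... * rho(b) = [[7, -2], [-17, 5]]  ->  [[105295, -16404], [-272256, 42415]]
tr = 105295 + 42415 = 147710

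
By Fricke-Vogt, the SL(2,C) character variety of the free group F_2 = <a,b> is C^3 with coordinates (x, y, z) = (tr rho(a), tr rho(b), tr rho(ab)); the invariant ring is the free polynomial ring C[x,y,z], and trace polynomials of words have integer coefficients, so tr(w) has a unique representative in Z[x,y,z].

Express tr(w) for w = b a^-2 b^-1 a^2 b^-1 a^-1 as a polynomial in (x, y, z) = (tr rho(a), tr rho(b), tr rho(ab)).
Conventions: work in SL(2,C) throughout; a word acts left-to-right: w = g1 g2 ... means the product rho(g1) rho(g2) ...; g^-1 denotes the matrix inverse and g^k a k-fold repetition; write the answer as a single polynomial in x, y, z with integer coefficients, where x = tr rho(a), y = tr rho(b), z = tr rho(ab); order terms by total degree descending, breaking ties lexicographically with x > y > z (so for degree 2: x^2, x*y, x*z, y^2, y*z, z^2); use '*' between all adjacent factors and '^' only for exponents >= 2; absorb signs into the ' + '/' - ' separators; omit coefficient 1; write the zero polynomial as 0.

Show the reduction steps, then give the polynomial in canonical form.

reduce: trace(a b a) = trace(a) trace(b a) - trace(b) = x*z - y
reduce: trace(a b a b) = trace(a b) trace(a b) - trace(1) = z^2 - 2
so trace(b^-1 a b a) = trace(a b a) trace(b) - trace(a b a b) = x*y*z - y^2 - z^2 + 2
so trace(b^-1 a b a^-1) = trace(b^-1 a b) trace(a) - trace(b^-1 a b a) = -x*y*z + x^2 + y^2 + z^2 - 2
reduce: trace(b a^-2 b^-1 a) = trace(b^-1 a b a^-1) trace(a) - trace(b^-1 a b) = -x^2*y*z + x^3 + x*y^2 + x*z^2 - 3*x
trace(b^2) = trace(b) trace(b) - trace(1) = y^2 - 2
trace(b a b) = trace(b) trace(a b) - trace(a) = y*z - x
trace(b^3 a) = trace(b) trace(b a b) - trace(b a) = y^2*z - x*y - z
trace(b^3) = trace(b) trace(b^2) - trace(b) = y^3 - 3*y
reduce: trace(b a^2 b^2) = trace(a) trace(b^3 a) - trace(b^3) = x*y^2*z - x^2*y - y^3 - x*z + 3*y
trace(a b a^2 b) = trace(a) trace(b a b a) - trace(b a b) = x*z^2 - y*z - x
so trace(a b a^2) = trace(a) trace(b a^2) - trace(b a) = x^2*z - x*y - z
trace(b a^2 b^2 a) = trace(b) trace(a b a^2 b) - trace(a b a^2) = x*y*z^2 - x^2*z - y^2*z + z
so trace(a^-1 b a^2 b^2) = trace(b a^2 b^2) trace(a) - trace(b a^2 b^2 a) = x^2*y^2*z - x^3*y - x*y^3 - x*y*z^2 + y^2*z + 3*x*y - z
trace(a^2 b^2 a^-2 b) = trace(a^-1 b a^2 b^2) trace(a) - trace(a^-1 b a^2 b^2 a) = x^3*y^2*z - x^4*y - x^2*y^3 - x^2*y*z^2 + 4*x^2*y + y^3 - 3*y
reduce: trace(b a^-2 b^-1 a^2 b) = trace(a^2 b^2 a^-2) trace(b) - trace(a^2 b^2 a^-2 b) = -x^3*y^2*z + x^4*y + x^2*y^3 + x^2*y*z^2 - 4*x^2*y + y
trace(b a b^2 a) = trace(b) trace(a b a b) - trace(a b a) = y*z^2 - x*z - y
trace(b a^2 b a b) = trace(a) trace(b a b^2 a) - trace(b a b^2) = x*y*z^2 - x^2*z - y^2*z + z
trace(b a b a b a) = trace(b a) trace(b a b a) - trace(b^-1 a^-1) = z^3 - 3*z
reduce: trace(b a^2 b a b a) = trace(a) trace(b a b a b a) - trace(b a b a b) = x*z^3 - y*z^2 - 2*x*z + y
trace(a^-1 b a^2 b a b) = trace(b a^2 b a b) trace(a) - trace(b a^2 b a b a) = x^2*y*z^2 - x^3*z - x*y^2*z - x*z^3 + y*z^2 + 3*x*z - y
trace(a^2 b a b a^-2 b) = trace(a^-1 b a^2 b a b) trace(a) - trace(a^-1 b a^2 b a b a) = x^3*y*z^2 - x^4*z - x^2*y^2*z - x^2*z^3 + 4*x^2*z + y^2*z - x*y - z
trace(b a^-2 b^-1 a^2 b a) = trace(a^2 b a b a^-2) trace(b) - trace(a^2 b a b a^-2 b) = -x^3*y*z^2 + x^4*z + x^2*y^2*z + x^2*z^3 - 4*x^2*z + z
reduce: trace(a^-1 b a^-2 b^-1 a^2 b) = trace(b a^-2 b^-1 a^2 b) trace(a) - trace(b a^-2 b^-1 a^2 b a) = -x^4*y^2*z + x^5*y + x^3*y^3 + 2*x^3*y*z^2 - x^4*z - x^2*y^2*z - x^2*z^3 - 4*x^3*y + 4*x^2*z + x*y - z
trace(b a^-2 b^-1 a^2 b^-1 a^-1) = trace(a^-1 b a^-2 b^-1 a^2) trace(b) - trace(a^-1 b a^-2 b^-1 a^2 b) = x^4*y^2*z - x^5*y - x^3*y^3 - 2*x^3*y*z^2 + x^4*z + x^2*z^3 + 5*x^3*y + x*y^3 + x*y*z^2 - 4*x^2*z - 4*x*y + z

x^4*y^2*z - x^5*y - x^3*y^3 - 2*x^3*y*z^2 + x^4*z + x^2*z^3 + 5*x^3*y + x*y^3 + x*y*z^2 - 4*x^2*z - 4*x*y + z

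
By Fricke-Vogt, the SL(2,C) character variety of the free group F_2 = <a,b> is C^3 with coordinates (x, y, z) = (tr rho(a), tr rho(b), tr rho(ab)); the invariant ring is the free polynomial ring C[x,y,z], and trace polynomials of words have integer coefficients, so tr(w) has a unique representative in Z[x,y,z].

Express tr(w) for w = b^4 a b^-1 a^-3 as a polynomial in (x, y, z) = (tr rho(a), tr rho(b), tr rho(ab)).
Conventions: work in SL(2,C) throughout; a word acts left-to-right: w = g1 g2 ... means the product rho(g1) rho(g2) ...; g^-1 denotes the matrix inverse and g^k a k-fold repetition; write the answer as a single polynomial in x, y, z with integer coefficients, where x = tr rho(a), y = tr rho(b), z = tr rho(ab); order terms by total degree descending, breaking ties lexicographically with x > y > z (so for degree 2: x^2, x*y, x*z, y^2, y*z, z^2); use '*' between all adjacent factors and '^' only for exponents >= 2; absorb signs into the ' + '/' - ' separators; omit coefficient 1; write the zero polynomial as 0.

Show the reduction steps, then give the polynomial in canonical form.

-x^3*y^4*z + x^4*y^3 + x^2*y^5 + x^2*y^3*z^2 + 2*x^3*y^2*z + x*y^4*z - 2*x^4*y - 6*x^2*y^3 - 2*x^2*y*z^2 - y^5 - y^3*z^2 - 3*x*y^2*z + 8*x^2*y + 5*y^3 + 2*y*z^2 + x*z - 5*y

tr(b^2) = tr(b)*tr(b) - tr(1) = y^2 - 2
tr(b^3) = tr(b)*tr(b^2) - tr(b) = y^3 - 3*y
tr(b^4) = tr(b)*tr(b^3) - tr(b^2) = y^4 - 4*y^2 + 2
and tr(b a b) = tr(b)*tr(a b) - tr(a) = y*z - x
tr(a b^3) = tr(b)*tr(b a b) - tr(b a) = y^2*z - x*y - z
tr(b^4 a) = tr(b)*tr(a b^3) - tr(a b^2) = y^3*z - x*y^2 - 2*y*z + x
next, tr(a^-1 b^4) = tr(b^4)*tr(a) - tr(b^4 a) = x*y^4 - y^3*z - 3*x*y^2 + 2*y*z + x
tr(b^4 a b) = tr(b)*tr(a b^4) - tr(a b^3) = y^4*z - x*y^3 - 3*y^2*z + 2*x*y + z
next, tr(a b a b) = tr(b a)*tr(b a) - tr(1)   [split at repeated b] = z^2 - 2
and tr(a b a) = tr(a)*tr(b a) - tr(b) = x*z - y
tr(a b a b^2) = tr(b)*tr(a b a b) - tr(a b a) = y*z^2 - x*z - y
and tr(b^2 a b a b) = tr(b)*tr(a b a b^2) - tr(a b a b) = y^2*z^2 - x*y*z - y^2 - z^2 + 2
tr(b^4 a b a) = tr(b)*tr(b^2 a b a b) - tr(b^2 a b a) = y^3*z^2 - x*y^2*z - y^3 - 2*y*z^2 + x*z + 3*y
tr(b^4 a b a^-1) = tr(b^4 a b)*tr(a) - tr(b^4 a b a) = x*y^4*z - x^2*y^3 - y^3*z^2 - 2*x*y^2*z + 2*x^2*y + y^3 + 2*y*z^2 - 3*y
and tr(a^-2 b^4 a b) = tr(b^4 a b a^-1)*tr(a) - tr(b^4 a b) = x^2*y^4*z - x^3*y^3 - x*y^3*z^2 - 2*x^2*y^2*z - y^4*z + 2*x^3*y + 2*x*y^3 + 2*x*y*z^2 + 3*y^2*z - 5*x*y - z
tr(a^-2 b^4 a b^-1) = tr(a^-2 b^4 a)*tr(b) - tr(a^-2 b^4 a b) = -x^2*y^4*z + x^3*y^3 + x*y^5 + x*y^3*z^2 + 2*x^2*y^2*z - 2*x^3*y - 5*x*y^3 - 2*x*y*z^2 - y^2*z + 6*x*y + z
tr(a^-1 b^4 a b^-1) = tr(a^-1 b^4 a)*tr(b) - tr(a^-1 b^4 a b) = -x*y^4*z + x^2*y^3 + y^5 + y^3*z^2 + 2*x*y^2*z - 2*x^2*y - 5*y^3 - 2*y*z^2 + 5*y
tr(b^4 a b^-1 a^-3) = tr(a^-2 b^4 a b^-1)*tr(a) - tr(a^-2 b^4 a b^-1 a) = -x^3*y^4*z + x^4*y^3 + x^2*y^5 + x^2*y^3*z^2 + 2*x^3*y^2*z + x*y^4*z - 2*x^4*y - 6*x^2*y^3 - 2*x^2*y*z^2 - y^5 - y^3*z^2 - 3*x*y^2*z + 8*x^2*y + 5*y^3 + 2*y*z^2 + x*z - 5*y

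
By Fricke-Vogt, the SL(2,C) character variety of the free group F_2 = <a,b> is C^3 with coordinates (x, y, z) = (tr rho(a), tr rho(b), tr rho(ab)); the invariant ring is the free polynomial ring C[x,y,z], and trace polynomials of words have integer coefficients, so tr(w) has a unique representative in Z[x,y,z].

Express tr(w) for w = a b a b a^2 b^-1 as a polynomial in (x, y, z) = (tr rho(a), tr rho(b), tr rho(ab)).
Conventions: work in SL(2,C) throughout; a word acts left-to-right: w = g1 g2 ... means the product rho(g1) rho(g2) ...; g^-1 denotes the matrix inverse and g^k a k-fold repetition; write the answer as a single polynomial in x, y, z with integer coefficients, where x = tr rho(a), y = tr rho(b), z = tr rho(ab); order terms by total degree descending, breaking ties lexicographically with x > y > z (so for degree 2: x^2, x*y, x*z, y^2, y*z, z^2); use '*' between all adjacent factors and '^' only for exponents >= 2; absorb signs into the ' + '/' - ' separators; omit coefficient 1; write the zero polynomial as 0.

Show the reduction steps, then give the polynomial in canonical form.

x^2*y*z^2 - x*y^2*z - x*z^3 - x^2*y + 2*x*z + y

tr(b a b a) = tr(a b) * tr(a b) - tr(1)   [split at repeated a] = z^2 - 2
next, tr(b a b) = tr(b) * tr(a b) - tr(a) = y*z - x
tr(a b a b a) = tr(a) * tr(b a b a) - tr(b a b) = x*z^2 - y*z - x
and tr(a b a b a^2) = tr(a) * tr(a b a b a) - tr(a b a b) = x^2*z^2 - x*y*z - x^2 - z^2 + 2
and tr(b a b a b a) = tr(a b) * tr(a b a b) - tr(a^-1 b^-1)   [split at repeated a] = z^3 - 3*z
and tr(a b a) = tr(a) * tr(b a) - tr(b) = x*z - y
tr(b a b a b) = tr(b) * tr(a b a b) - tr(a b a) = y*z^2 - x*z - y
next, tr(a b a b a^2 b) = tr(a) * tr(b a b a b a) - tr(b a b a b) = x*z^3 - y*z^2 - 2*x*z + y
tr(a b a b a^2 b^-1) = tr(a b a b a^2) * tr(b) - tr(a b a b a^2 b) = x^2*y*z^2 - x*y^2*z - x*z^3 - x^2*y + 2*x*z + y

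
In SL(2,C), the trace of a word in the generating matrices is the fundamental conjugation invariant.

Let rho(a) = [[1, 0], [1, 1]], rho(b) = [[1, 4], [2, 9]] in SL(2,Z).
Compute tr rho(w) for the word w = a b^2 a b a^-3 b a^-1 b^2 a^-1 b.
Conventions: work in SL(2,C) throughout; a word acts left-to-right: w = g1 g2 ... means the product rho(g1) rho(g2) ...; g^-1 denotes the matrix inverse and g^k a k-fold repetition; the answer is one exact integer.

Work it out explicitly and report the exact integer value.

-1488650

rho(a) = [[1, 0], [1, 1]]
... * rho(b) = [[1, 4], [2, 9]]  ->  [[1, 4], [3, 13]]
... * rho(b) = [[1, 4], [2, 9]]  ->  [[9, 40], [29, 129]]
... * rho(a) = [[1, 0], [1, 1]]  ->  [[49, 40], [158, 129]]
... * rho(b) = [[1, 4], [2, 9]]  ->  [[129, 556], [416, 1793]]
... * rho(a^-1) = [[1, 0], [-1, 1]]  ->  [[-427, 556], [-1377, 1793]]
... * rho(a^-1) = [[1, 0], [-1, 1]]  ->  [[-983, 556], [-3170, 1793]]
... * rho(a^-1) = [[1, 0], [-1, 1]]  ->  [[-1539, 556], [-4963, 1793]]
... * rho(b) = [[1, 4], [2, 9]]  ->  [[-427, -1152], [-1377, -3715]]
... * rho(a^-1) = [[1, 0], [-1, 1]]  ->  [[725, -1152], [2338, -3715]]
... * rho(b) = [[1, 4], [2, 9]]  ->  [[-1579, -7468], [-5092, -24083]]
... * rho(b) = [[1, 4], [2, 9]]  ->  [[-16515, -73528], [-53258, -237115]]
... * rho(a^-1) = [[1, 0], [-1, 1]]  ->  [[57013, -73528], [183857, -237115]]
... * rho(b) = [[1, 4], [2, 9]]  ->  [[-90043, -433700], [-290373, -1398607]]
tr = -90043 + -1398607 = -1488650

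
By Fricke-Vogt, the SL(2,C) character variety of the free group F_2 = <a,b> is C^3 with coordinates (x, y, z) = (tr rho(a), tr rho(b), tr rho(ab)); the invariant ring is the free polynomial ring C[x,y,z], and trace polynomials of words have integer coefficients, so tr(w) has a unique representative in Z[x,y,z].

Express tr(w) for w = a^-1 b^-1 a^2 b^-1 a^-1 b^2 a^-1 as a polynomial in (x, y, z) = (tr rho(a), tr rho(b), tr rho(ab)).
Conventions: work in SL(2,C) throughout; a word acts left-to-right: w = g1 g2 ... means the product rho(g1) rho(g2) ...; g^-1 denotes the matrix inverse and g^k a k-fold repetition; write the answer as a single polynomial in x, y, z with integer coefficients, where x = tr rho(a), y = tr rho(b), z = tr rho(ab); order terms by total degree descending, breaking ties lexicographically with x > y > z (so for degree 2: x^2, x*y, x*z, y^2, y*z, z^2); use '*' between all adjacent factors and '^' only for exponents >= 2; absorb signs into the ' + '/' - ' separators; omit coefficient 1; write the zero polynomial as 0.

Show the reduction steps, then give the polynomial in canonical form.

x^4*y^3*z - x^5*y^2 - x^3*y^4 - 2*x^3*y^2*z^2 + x^2*y*z^3 + x^5 + 6*x^3*y^2 + x^3*z^2 + x*y^4 + x*y^2*z^2 - 3*x^2*y*z - 5*x^3 - 5*x*y^2 - x*z^2 + 5*x

tr(b^2) = tr(b) tr(b) - tr(1) = y^2 - 2
tr(a b^2) = tr(b) tr(a b) - tr(a) = y*z - x
so tr(b^2 a b) = tr(b) tr(a b^2) - tr(a b) = y^2*z - x*y - z
tr(a b a b) = tr(b a) tr(b a) - tr(1)   [split at repeated b] = z^2 - 2
reduce: tr(a b a) = tr(a) tr(b a) - tr(b) = x*z - y
tr(b^2 a b a) = tr(b) tr(a b a b) - tr(a b a) = y*z^2 - x*z - y
tr(a^-1 b^2 a b) = tr(b^2 a b) tr(a) - tr(b^2 a b a) = x*y^2*z - x^2*y - y*z^2 + y
tr(a b^-1 a^-1 b^2) = tr(a^-1 b^2 a) tr(b) - tr(a^-1 b^2 a b) = -x*y^2*z + x^2*y + y^3 + y*z^2 - 3*y
tr(b a^2 b) = tr(a) tr(b^2 a) - tr(b^2) = x*y*z - x^2 - y^2 + 2
tr(b a^2 b a) = tr(a) tr(b a b a) - tr(b a b) = x*z^2 - y*z - x
tr(b a^-1 b a^2) = tr(b a^2 b) tr(a) - tr(b a^2 b a) = x^2*y*z - x^3 - x*y^2 - x*z^2 + y*z + 3*x
tr(a^3 b^2) = tr(a) tr(b^2 a^2) - tr(b^2 a) = x^2*y*z - x^3 - x*y^2 - y*z + 3*x
tr(a^3 b) = tr(a) tr(b a^2) - tr(b a) = x^2*z - x*y - z
reduce: tr(b a^3 b^2) = tr(b) tr(a^3 b^2) - tr(a^3 b) = x^2*y^2*z - x^3*y - x*y^3 - x^2*z - y^2*z + 4*x*y + z
reduce: tr(a b a^3 b) = tr(a) tr(b a b a^2) - tr(b a b a) = x^2*z^2 - x*y*z - x^2 - z^2 + 2
tr(a b a^3) = tr(a) tr(b a^3) - tr(b a^2) = x^3*z - x^2*y - 2*x*z + y
tr(b a^3 b^2 a) = tr(b) tr(a b a^3 b) - tr(a b a^3) = x^2*y*z^2 - x^3*z - x*y^2*z - y*z^2 + 2*x*z + y
tr(a b^2 a^-1 b a^2) = tr(b a^3 b^2) tr(a) - tr(b a^3 b^2 a) = x^3*y^2*z - x^4*y - x^2*y^3 - x^2*y*z^2 + 4*x^2*y + y*z^2 - x*z - y
reduce: tr(b a b^3 a) = tr(b) tr(b a b a b) - tr(b a b a) = y^2*z^2 - x*y*z - y^2 - z^2 + 2
tr(b a b^3) = tr(b) tr(b^2 a b) - tr(b^2 a) = y^3*z - x*y^2 - 2*y*z + x
tr(b a^2 b a b^2) = tr(a) tr(b a b^3 a) - tr(b a b^3) = x*y^2*z^2 - x^2*y*z - y^3*z - x*z^2 + 2*y*z + x
reduce: tr(b a b a b a) = tr(b a) tr(b a b a) - tr(b^-1 a^-1)   [split at repeated b] = z^3 - 3*z
so tr(a b a^2 b a b) = tr(a) tr(b a b a b a) - tr(b a b a b) = x*z^3 - y*z^2 - 2*x*z + y
tr(a b a^2 b a) = tr(a) tr(b a^2 b a) - tr(b a^2 b) = x^2*z^2 - 2*x*y*z + y^2 - 2
tr(b a^2 b a b^2 a) = tr(b) tr(a b a^2 b a b) - tr(a b a^2 b a) = x*y*z^3 - x^2*z^2 - y^2*z^2 + 2
tr(a b^2 a^-1 b a^2 b) = tr(b a^2 b a b^2) tr(a) - tr(b a^2 b a b^2 a) = x^2*y^2*z^2 - x^3*y*z - x*y^3*z - x*y*z^3 + y^2*z^2 + 2*x*y*z + x^2 - 2
tr(b^2 a^-1 b a^2 b^-1 a) = tr(a b^2 a^-1 b a^2) tr(b) - tr(a b^2 a^-1 b a^2 b) = x^3*y^3*z - x^4*y^2 - x^2*y^4 - 2*x^2*y^2*z^2 + x^3*y*z + x*y^3*z + x*y*z^3 + 4*x^2*y^2 - 3*x*y*z - x^2 - y^2 + 2
tr(a^2 b^-1 a^-1 b^2 a^-1 b) = tr(b^2 a^-1 b a^2 b^-1) tr(a) - tr(b^2 a^-1 b a^2 b^-1 a) = -x^3*y^3*z + x^4*y^2 + x^2*y^4 + 2*x^2*y^2*z^2 - x*y^3*z - x*y*z^3 - x^4 - 5*x^2*y^2 - x^2*z^2 + 4*x*y*z + 4*x^2 + y^2 - 2
so tr(a^-1 b^-1 a^2 b^-1 a^-1 b^2) = tr(a^2 b^-1 a^-1 b^2 a^-1) tr(b) - tr(a^2 b^-1 a^-1 b^2 a^-1 b) = x^3*y^3*z - x^4*y^2 - x^2*y^4 - 2*x^2*y^2*z^2 + x*y*z^3 + x^4 + 6*x^2*y^2 + x^2*z^2 + y^4 + y^2*z^2 - 4*x*y*z - 4*x^2 - 4*y^2 + 2
tr(a^2) = tr(a) tr(a) - tr(1) = x^2 - 2
tr(b a^2 b^-1 a) = tr(a b a^2) tr(b) - tr(a b a^2 b) = x^2*y*z - x*y^2 - x*z^2 + x
reduce: tr(a^2 b^-1 a^-1 b) = tr(b a^2 b^-1) tr(a) - tr(b a^2 b^-1 a) = -x^2*y*z + x^3 + x*y^2 + x*z^2 - 3*x
tr(a^-1 b^-1 a^2 b^-1 a^-1 b^2 a^-1) = tr(a^-1 b^-1 a^2 b^-1 a^-1 b^2) tr(a) - tr(a^-1 b^-1 a^2 b^-1 a^-1 b^2 a) = x^4*y^3*z - x^5*y^2 - x^3*y^4 - 2*x^3*y^2*z^2 + x^2*y*z^3 + x^5 + 6*x^3*y^2 + x^3*z^2 + x*y^4 + x*y^2*z^2 - 3*x^2*y*z - 5*x^3 - 5*x*y^2 - x*z^2 + 5*x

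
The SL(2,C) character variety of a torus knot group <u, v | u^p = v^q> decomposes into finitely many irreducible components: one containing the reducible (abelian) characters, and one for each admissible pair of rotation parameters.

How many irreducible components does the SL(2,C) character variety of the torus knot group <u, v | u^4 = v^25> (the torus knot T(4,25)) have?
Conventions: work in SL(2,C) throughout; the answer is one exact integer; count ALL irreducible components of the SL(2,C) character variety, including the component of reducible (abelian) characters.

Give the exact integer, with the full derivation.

37

For T(4,25): irreducibility forces the central element u^4 = v^25 to one of +I, -I.
On an irreducible component, tr(u) is locked at 2*cos(pi*alpha/4) for some alpha in 1..3, and tr(v) at 2*cos(pi*beta/25) for some beta in 1..24.
Consistency of u^4 = (-1)^alpha I with v^25 = (-1)^beta I forces alpha = beta (mod 2).
Enumerate parity-matched pairs: 2*12 odd-odd plus 1*12 even-even gives 36.
components with irreducible characters: 36; plus the single component of reducible (abelian) characters: total 37.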